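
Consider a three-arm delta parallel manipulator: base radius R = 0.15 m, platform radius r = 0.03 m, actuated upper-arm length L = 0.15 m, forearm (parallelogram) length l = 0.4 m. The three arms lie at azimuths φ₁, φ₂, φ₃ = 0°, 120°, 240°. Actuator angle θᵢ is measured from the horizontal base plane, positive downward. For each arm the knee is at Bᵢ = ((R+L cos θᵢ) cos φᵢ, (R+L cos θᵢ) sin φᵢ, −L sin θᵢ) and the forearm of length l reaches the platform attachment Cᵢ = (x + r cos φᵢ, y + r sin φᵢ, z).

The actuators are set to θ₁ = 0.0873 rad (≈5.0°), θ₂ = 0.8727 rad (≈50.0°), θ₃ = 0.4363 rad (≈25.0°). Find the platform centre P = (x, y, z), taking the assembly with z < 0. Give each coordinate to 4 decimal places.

(0.0841, -0.0613, -0.3622)

φ1=0.0°: virtual centre (0.2694, 0.0000, -0.0131), radius l
S2 = (0.2164·cos120.0°, 0.2164·sin120.0°, -0.1149) = (-0.1082, 0.1874, -0.1149)
φ3=240.0°: virtual centre (-0.1280, -0.2217, -0.0634), radius l
subtract pairs → two planes through P
plane₁₂: -0.7553x+0.3748y+-0.2037z = -0.0127
Cramer: x(z) = 0.0108-0.2023z;  y(z) = -0.0121+0.1357z
into |P−S₁|² = l²: 1.0593z² + 0.1275z + -0.0928 = 0;  Δ = 0.4095;  z = -0.3622 or 0.2419 → z<0 root = -0.3622
x = 0.0841, y = -0.0613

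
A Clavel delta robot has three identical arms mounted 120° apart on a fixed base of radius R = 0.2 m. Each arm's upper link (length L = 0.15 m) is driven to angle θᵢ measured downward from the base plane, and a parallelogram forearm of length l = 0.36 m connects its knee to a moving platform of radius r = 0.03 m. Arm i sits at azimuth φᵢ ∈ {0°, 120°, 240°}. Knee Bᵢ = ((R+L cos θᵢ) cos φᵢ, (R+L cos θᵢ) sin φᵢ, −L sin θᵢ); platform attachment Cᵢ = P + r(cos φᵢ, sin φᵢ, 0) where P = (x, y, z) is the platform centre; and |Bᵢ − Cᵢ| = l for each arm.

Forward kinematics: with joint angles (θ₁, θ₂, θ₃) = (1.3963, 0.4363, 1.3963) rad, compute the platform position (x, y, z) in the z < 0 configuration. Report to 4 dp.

(-0.0622, 0.1077, -0.3742)

O1 = (0.1960·cos0.0°, 0.1960·sin0.0°, -0.1477) = (0.1960, 0.0000, -0.1477)
φ2=120.0°: virtual centre (-0.1530, 0.2650, -0.0634), radius l
O3 = (0.1960·cos240.0°, 0.1960·sin240.0°, -0.1477) = (-0.0980, -0.1698, -0.1477)
eliminate P² terms by subtracting sphere 1 from 2 and 3
[-0.6980 0.5299 0.1687]·P = 0.0374;  [-0.5881 -0.3396 0.0000]·P = 0.0000
det = 0.5487;  x = -0.0231+0.1044z,  y = 0.0401+-0.1808z
into |P−O₁|² = l²: 1.0436z² + 0.2352z + -0.0581 = 0;  Δ = 0.2980;  z = -0.3742 or 0.1489 → z<0 root = -0.3742
x = -0.0622, y = 0.1077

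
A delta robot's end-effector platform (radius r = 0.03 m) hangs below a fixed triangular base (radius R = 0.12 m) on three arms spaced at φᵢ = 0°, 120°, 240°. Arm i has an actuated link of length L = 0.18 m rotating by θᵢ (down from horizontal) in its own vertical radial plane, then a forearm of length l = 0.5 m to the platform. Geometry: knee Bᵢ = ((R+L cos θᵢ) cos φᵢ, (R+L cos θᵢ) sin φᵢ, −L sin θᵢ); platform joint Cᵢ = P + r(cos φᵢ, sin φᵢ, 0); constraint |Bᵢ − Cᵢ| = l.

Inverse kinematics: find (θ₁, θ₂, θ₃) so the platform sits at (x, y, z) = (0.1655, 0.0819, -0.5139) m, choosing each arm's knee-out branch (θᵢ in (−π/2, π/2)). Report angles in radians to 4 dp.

θ₁ = 0.1746, θ₂ = 0.6980, θ₃ = 1.0472

rotate P by −φ1: (0.1655, 0.0819, -0.5139)
  A cos θ + B sin θ = C:  -0.0755·cos θ + -0.5139·sin θ = -0.1636
  θ1 = atan2(B,A) + arccos(C/0.5194) = 0.1746
arm 2 (φ=120.0°): x'=-0.0118, y'=-0.1843
  A=0.1018, B=-0.5139, C=(l²−L²−A²−y'²−z²)/(2L)=-0.2523
  γ=atan2(-0.5139,0.1018)=-1.3752;  ψ=arccos(-0.4815)=2.0732;  θ2=γ+ψ≈0.6980
φ3=240.0° → target in arm frame (-0.1537, 0.1024)
  A cos θ + B sin θ = C:  0.2437·cos θ + -0.5139·sin θ = -0.3232
  γ=atan2(-0.5139,0.2437)=-1.1280;  ψ=arccos(-0.5683)=2.1752;  θ3=γ+ψ≈1.0472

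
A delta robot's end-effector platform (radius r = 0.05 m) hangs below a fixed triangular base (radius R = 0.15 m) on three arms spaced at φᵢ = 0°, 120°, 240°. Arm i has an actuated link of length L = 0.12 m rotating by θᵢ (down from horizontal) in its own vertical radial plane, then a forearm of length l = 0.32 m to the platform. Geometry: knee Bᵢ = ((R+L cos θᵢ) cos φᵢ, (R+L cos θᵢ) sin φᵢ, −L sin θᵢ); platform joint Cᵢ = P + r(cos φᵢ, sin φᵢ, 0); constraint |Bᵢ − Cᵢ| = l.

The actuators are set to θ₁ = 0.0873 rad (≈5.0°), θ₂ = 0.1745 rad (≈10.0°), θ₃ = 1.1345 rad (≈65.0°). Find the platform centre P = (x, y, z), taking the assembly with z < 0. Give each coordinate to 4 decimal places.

(0.0685, 0.1035, -0.2729)

φ1=0.0°: virtual centre (0.2195, 0.0000, -0.0105), radius l
arm 2 at φ=120.0°: (R−r)+L cos θ2 = 0.2182;  centre 2 = (-0.1091, 0.1889, -0.0208)
φ3=240.0°: virtual centre (-0.0754, -0.1305, -0.1088), radius l
|centre ₂|²−|centre ₁|² = -0.0003;  |centre ₃|²−|centre ₁|² = -0.0138
plane₁₂: -0.6573x+0.3779y+-0.0207z = -0.0003
det = 0.3945;  x = 0.0134+-0.2021z,  y = 0.0225+-0.2966z
sphere 1 gives Az²+Bz+C=0 with A=1.1288, B=0.0909, C=-0.0593;  B²−4AC=0.2759;  roots -0.2729, 0.1924;  negative root z = -0.2729
x = 0.0685, y = 0.1035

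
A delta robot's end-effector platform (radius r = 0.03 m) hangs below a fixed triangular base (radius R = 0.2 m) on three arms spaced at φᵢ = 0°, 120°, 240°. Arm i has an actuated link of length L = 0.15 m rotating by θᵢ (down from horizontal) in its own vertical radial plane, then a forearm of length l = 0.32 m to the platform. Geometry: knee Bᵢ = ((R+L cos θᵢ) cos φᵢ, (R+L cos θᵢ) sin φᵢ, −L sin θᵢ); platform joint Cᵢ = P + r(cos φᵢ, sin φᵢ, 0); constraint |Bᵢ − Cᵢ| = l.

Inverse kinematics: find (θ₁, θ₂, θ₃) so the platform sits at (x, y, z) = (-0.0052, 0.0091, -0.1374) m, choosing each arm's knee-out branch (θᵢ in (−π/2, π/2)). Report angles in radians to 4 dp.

θ₁ = 0.4359, θ₂ = 0.2614, θ₃ = 0.4367

rotate P by −φ1: (-0.0052, 0.0091, -0.1374)
  e−x'=0.1752;  (l²−L²−(e−x')²−y'²−z²)/2L = 0.1008
  θ1 = atan2(B,A) + arccos(C/0.2227) = 0.4359
arm 2 (φ=120.0°): x'=0.0105, y'=0.0000
  A=0.1595, B=-0.1374, C=(l²−L²−A²−y'²−z²)/(2L)=0.1186
  γ=atan2(-0.1374,0.1595)=-0.7110;  ψ=arccos(0.5632)=0.9725;  θ2=γ+ψ≈0.2614
rotate P by −φ3: (-0.0053, -0.0091, -0.1374)
  A cos θ + B sin θ = C:  0.1753·cos θ + -0.1374·sin θ = 0.1007
  √(A²+B²)=0.2227;  θ3 = -0.6648+1.1015 ≈ 0.4367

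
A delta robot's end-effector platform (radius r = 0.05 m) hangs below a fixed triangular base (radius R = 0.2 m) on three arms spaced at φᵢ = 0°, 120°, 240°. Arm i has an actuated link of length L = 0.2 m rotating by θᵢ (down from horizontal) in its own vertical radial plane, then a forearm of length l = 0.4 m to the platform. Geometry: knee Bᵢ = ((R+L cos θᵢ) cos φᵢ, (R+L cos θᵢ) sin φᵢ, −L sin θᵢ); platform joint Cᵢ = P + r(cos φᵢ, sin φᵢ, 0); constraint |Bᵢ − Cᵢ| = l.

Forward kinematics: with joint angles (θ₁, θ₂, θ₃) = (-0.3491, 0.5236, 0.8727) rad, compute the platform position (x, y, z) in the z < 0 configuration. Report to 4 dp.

S1 = (0.3379·cos0.0°, 0.3379·sin0.0°, 0.0684) = (0.3379, 0.0000, 0.0684)
S2 = (0.3232·cos120.0°, 0.3232·sin120.0°, -0.1000) = (-0.1616, 0.2799, -0.1000)
arm 3 at φ=240.0°: (R−r)+L cos θ3 = 0.2786;  S3 = (-0.1393, -0.2412, -0.1532)
eliminate P² terms by subtracting sphere 1 from 2 and 3
[-0.9991 0.5598 -0.3368]·P = -0.0044;  [-0.9544 -0.4825 -0.4432]·P = -0.0178
det = 1.0163;  x = 0.0119+-0.4040z,  y = 0.0134+-0.1194z
sphere 1 gives Az²+Bz+C=0 with A=1.1775, B=0.1234, C=-0.0488;  B²−4AC=0.2453;  roots -0.2627, 0.1579;  negative root z = -0.2627
x = 0.1181, y = 0.0447

(0.1181, 0.0447, -0.2627)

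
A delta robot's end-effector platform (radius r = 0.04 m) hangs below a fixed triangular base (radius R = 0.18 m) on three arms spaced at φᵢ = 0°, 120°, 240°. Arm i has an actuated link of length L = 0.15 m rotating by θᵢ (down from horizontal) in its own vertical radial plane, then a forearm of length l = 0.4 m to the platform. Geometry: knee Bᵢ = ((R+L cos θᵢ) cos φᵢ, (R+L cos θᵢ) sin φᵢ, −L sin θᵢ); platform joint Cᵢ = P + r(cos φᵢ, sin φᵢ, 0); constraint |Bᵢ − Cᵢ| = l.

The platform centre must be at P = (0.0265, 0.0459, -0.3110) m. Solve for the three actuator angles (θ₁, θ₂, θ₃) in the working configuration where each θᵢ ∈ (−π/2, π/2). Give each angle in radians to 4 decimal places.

rotate P by −φ1: (0.0265, 0.0459, -0.3110)
  A=0.1135, B=-0.3110, C=(l²−L²−A²−y'²−z²)/(2L)=0.0860
  √(A²+B²)=0.3311;  θ1 = -1.2209+1.3081 ≈ 0.0873
arm 2 (φ=120.0°): x'=0.0265, y'=-0.0459
  A=0.1135, B=-0.3110, C=(l²−L²−A²−y'²−z²)/(2L)=0.0860
  √(A²+B²)=0.3311;  θ2 = -1.2209+1.3081 ≈ 0.0873
arm 3 (φ=240.0°): x'=-0.0530, y'=0.0000
  e−x'=0.1930;  (l²−L²−(e−x')²−y'²−z²)/2L = 0.0118
  √(A²+B²)=0.3660;  θ3 = -1.0154+1.5386 ≈ 0.5233

θ₁ = 0.0873, θ₂ = 0.0873, θ₃ = 0.5233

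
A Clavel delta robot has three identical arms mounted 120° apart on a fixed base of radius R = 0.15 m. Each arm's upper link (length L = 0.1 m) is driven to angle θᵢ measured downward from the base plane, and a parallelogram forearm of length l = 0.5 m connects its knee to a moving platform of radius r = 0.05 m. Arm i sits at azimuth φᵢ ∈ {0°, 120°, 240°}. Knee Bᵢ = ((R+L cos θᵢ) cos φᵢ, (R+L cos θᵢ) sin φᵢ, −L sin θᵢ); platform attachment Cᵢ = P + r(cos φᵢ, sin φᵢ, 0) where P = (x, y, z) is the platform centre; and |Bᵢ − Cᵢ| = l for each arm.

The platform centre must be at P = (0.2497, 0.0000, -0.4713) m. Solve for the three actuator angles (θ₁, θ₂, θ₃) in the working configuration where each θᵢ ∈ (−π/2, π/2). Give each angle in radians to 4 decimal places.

φ1=0.0° → target in arm frame (0.2497, 0.0000)
  A=-0.1497, B=-0.4713, C=(l²−L²−A²−y'²−z²)/(2L)=-0.0227
  √(A²+B²)=0.4945;  θ1 = -1.8783+1.6167 ≈ -0.2617
arm 2 (φ=120.0°): x'=-0.1248, y'=-0.2162
  A=0.2248, B=-0.4713, C=(l²−L²−A²−y'²−z²)/(2L)=-0.3972
  θ2 = atan2(B,A) + arccos(C/0.5222) = 1.3095
φ3=240.0° → target in arm frame (-0.1249, 0.2162)
  e−x'=0.2249;  (l²−L²−(e−x')²−y'²−z²)/2L = -0.3972
  √(A²+B²)=0.5222;  θ3 = -1.1256+2.4352 ≈ 1.3095

θ₁ = -0.2617, θ₂ = 1.3095, θ₃ = 1.3095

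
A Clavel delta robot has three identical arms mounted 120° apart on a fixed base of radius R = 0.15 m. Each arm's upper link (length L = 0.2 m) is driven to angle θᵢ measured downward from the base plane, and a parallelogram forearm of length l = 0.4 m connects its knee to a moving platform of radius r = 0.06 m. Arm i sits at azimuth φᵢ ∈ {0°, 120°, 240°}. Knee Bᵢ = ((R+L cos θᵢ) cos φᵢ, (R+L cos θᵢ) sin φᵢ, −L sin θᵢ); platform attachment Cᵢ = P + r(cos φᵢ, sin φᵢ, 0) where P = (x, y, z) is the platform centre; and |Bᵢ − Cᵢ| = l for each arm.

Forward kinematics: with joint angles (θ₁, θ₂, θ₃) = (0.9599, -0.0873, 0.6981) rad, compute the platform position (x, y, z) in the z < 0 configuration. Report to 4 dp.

centre 1 = (0.2047·cos0.0°, 0.2047·sin0.0°, -0.1638) = (0.2047, 0.0000, -0.1638)
φ2=120.0°: virtual centre (-0.1446, 0.2505, 0.0174), radius l
arm 3 at φ=240.0°: e+L cos θ3 = 0.2432;  centre 3 = (-0.1216, -0.2106, -0.1286)
|centre ₂|²−|centre ₁|² = 0.0152;  |centre ₃|²−|centre ₁|² = 0.0069
linear system: -0.6987x+0.5010y = 0.0152−0.3625z; -0.6527x+-0.4213y = 0.0069−0.0705z
Cramer: x(z) = -0.0159+0.3027z;  y(z) = 0.0082-0.3015z
sphere 1 gives Az²+Bz+C=0 with A=1.1825, B=0.1892, C=-0.0844;  B²−4AC=0.4351;  roots -0.3589, 0.1989;  negative root z = -0.3589
x = -0.1245, y = 0.1164

(-0.1245, 0.1164, -0.3589)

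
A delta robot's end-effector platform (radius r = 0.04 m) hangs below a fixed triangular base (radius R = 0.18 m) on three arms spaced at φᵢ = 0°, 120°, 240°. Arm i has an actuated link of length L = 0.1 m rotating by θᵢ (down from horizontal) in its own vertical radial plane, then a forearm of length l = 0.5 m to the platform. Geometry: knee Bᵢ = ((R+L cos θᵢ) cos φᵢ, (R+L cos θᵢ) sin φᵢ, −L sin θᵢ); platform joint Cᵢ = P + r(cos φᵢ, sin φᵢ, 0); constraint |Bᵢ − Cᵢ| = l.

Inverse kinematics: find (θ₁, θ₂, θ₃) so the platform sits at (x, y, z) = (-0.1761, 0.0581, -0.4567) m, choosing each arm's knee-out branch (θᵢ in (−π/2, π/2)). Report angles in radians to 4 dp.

θ₁ = 1.3091, θ₂ = -0.1745, θ₃ = 0.3488

φ1=0.0° → target in arm frame (-0.1761, 0.0581)
  A cos θ + B sin θ = C:  0.3161·cos θ + -0.4567·sin θ = -0.3593
  γ=atan2(-0.4567,0.3161)=-0.9654;  ψ=arccos(-0.6470)=2.2744;  θ1=γ+ψ≈1.3091
arm 2 (φ=120.0°): x'=0.1384, y'=0.1235
  A cos θ + B sin θ = C:  0.0016·cos θ + -0.4567·sin θ = 0.0809
  √(A²+B²)=0.4567;  θ2 = -1.5672+1.3927 ≈ -0.1745
arm 3 (φ=240.0°): x'=0.0377, y'=-0.1816
  e−x'=0.1023;  (l²−L²−(e−x')²−y'²−z²)/2L = -0.0600
  θ3 = atan2(B,A) + arccos(C/0.4680) = 0.3488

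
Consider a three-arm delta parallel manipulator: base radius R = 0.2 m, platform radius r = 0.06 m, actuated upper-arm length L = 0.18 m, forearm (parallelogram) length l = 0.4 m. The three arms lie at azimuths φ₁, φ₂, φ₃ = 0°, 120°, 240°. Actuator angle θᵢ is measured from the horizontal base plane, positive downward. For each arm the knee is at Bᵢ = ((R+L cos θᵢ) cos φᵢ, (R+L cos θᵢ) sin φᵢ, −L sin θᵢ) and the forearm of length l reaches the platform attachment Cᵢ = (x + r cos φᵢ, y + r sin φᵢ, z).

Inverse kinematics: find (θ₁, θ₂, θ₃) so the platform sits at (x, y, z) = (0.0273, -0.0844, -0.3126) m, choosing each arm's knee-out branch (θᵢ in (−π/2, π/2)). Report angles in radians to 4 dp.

arm 1 (φ=0.0°): x'=0.0273, y'=-0.0844
  A cos θ + B sin θ = C:  0.1127·cos θ + -0.3126·sin θ = 0.0279
  θ1 = atan2(B,A) + arccos(C/0.3323) = 0.2619
rotate P by −φ2: (-0.0867, 0.0186, -0.3126)
  e−x'=0.2267;  (l²−L²−(e−x')²−y'²−z²)/2L = -0.0608
  γ=atan2(-0.3126,0.2267)=-0.9433;  ψ=arccos(-0.1574)=1.7288;  θ2=γ+ψ≈0.7855
φ3=240.0° → target in arm frame (0.0594, 0.0658)
  A=0.0806, B=-0.3126, C=(l²−L²−A²−y'²−z²)/(2L)=0.0529
  γ=atan2(-0.3126,0.0806)=-1.3186;  ψ=arccos(0.1640)=1.4061;  θ3=γ+ψ≈0.0875

θ₁ = 0.2619, θ₂ = 0.7855, θ₃ = 0.0875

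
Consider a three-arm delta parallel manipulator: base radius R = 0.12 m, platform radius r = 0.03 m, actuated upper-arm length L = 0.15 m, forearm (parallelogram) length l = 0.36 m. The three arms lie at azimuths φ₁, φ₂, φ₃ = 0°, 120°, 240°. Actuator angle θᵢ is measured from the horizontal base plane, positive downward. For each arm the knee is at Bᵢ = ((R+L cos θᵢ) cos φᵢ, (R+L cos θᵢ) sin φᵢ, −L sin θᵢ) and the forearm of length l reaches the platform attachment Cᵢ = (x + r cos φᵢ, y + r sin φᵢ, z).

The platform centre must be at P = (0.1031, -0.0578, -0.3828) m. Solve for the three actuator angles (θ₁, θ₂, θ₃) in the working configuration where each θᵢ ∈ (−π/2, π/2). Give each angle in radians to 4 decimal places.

arm 1 (φ=0.0°): x'=0.1031, y'=-0.0578
  A cos θ + B sin θ = C:  -0.0131·cos θ + -0.3828·sin θ = -0.1432
  θ1 = atan2(B,A) + arccos(C/0.3830) = 0.3489
arm 2 (φ=120.0°): x'=-0.1016, y'=-0.0604
  A=0.1916, B=-0.3828, C=(l²−L²−A²−y'²−z²)/(2L)=-0.2660
  γ=atan2(-0.3828,0.1916)=-1.1067;  ψ=arccos(-0.6213)=2.2413;  θ2=γ+ψ≈1.1345
rotate P by −φ3: (-0.0015, 0.1182, -0.3828)
  A cos θ + B sin θ = C:  0.0915·cos θ + -0.3828·sin θ = -0.2059
  √(A²+B²)=0.3936;  θ3 = -1.3362+2.1214 ≈ 0.7852

θ₁ = 0.3489, θ₂ = 1.1345, θ₃ = 0.7852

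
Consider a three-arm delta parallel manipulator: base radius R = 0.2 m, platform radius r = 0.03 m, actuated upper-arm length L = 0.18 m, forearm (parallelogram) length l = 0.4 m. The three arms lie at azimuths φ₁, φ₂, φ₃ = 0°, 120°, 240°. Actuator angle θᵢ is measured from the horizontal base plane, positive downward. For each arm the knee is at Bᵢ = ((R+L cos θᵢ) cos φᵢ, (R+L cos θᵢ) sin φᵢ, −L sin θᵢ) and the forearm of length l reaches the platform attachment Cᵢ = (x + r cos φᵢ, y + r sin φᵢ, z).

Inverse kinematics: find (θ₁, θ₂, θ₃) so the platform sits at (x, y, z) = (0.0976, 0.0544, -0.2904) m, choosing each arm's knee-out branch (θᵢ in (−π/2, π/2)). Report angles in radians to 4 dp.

θ₁ = -0.0872, θ₂ = 0.5232, θ₃ = 0.9599

rotate P by −φ1: (0.0976, 0.0544, -0.2904)
  A cos θ + B sin θ = C:  0.0724·cos θ + -0.2904·sin θ = 0.0974
  γ=atan2(-0.2904,0.0724)=-1.3265;  ψ=arccos(0.3255)=1.2393;  θ1=γ+ψ≈-0.0872
rotate P by −φ2: (-0.0017, -0.1117, -0.2904)
  e−x'=0.1717;  (l²−L²−(e−x')²−y'²−z²)/2L = 0.0036
  √(A²+B²)=0.3374;  θ2 = -1.0369+1.5600 ≈ 0.5232
φ3=240.0° → target in arm frame (-0.0959, 0.0573)
  e−x'=0.2659;  (l²−L²−(e−x')²−y'²−z²)/2L = -0.0854
  √(A²+B²)=0.3938;  θ3 = -0.8294+1.7893 ≈ 0.9599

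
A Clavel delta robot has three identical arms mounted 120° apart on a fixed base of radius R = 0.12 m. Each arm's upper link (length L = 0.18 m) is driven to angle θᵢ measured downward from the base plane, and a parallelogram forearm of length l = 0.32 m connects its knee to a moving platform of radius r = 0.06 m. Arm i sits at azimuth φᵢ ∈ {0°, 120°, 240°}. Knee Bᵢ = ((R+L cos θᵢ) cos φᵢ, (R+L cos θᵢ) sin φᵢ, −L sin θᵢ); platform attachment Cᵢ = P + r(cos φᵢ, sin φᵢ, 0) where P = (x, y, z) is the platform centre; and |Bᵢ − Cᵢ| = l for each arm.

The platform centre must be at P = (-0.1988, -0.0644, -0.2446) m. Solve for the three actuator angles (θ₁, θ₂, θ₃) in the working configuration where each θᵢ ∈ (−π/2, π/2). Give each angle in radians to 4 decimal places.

φ1=0.0° → target in arm frame (-0.1988, -0.0644)
  e−x'=0.2588;  (l²−L²−(e−x')²−y'²−z²)/2L = -0.1693
  √(A²+B²)=0.3561;  θ1 = -0.7572+2.0663 ≈ 1.3091
arm 2 (φ=120.0°): x'=0.0436, y'=0.2044
  e−x'=0.0164;  (l²−L²−(e−x')²−y'²−z²)/2L = -0.0885
  θ2 = atan2(B,A) + arccos(C/0.2451) = 0.4362
φ3=240.0° → target in arm frame (0.1552, -0.1400)
  A cos θ + B sin θ = C:  -0.0952·cos θ + -0.2446·sin θ = -0.0513
  √(A²+B²)=0.2625;  θ3 = -1.9419+1.7676 ≈ -0.1742

θ₁ = 1.3091, θ₂ = 0.4362, θ₃ = -0.1742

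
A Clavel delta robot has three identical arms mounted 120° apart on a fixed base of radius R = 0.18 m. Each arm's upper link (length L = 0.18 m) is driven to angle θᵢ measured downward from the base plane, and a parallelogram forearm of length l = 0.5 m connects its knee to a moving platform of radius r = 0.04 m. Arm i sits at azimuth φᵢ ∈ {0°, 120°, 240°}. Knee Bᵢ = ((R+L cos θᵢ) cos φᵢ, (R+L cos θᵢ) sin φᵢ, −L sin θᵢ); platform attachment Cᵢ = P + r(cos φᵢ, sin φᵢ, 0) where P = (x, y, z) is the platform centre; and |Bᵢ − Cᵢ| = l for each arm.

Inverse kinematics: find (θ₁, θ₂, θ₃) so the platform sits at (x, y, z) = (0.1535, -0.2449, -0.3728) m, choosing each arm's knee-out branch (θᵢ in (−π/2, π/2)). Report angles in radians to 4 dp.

arm 1 (φ=0.0°): x'=0.1535, y'=-0.2449
  A cos θ + B sin θ = C:  -0.0135·cos θ + -0.3728·sin θ = 0.0513
  γ=atan2(-0.3728,-0.0135)=-1.6070;  ψ=arccos(0.1375)=1.4329;  θ1=γ+ψ≈-0.1741
arm 2 (φ=120.0°): x'=-0.2888, y'=-0.0105
  A=0.4288, B=-0.3728, C=(l²−L²−A²−y'²−z²)/(2L)=-0.2928
  √(A²+B²)=0.5682;  θ2 = -0.7156+2.1121 ≈ 1.3964
rotate P by −φ3: (0.1353, 0.2554, -0.3728)
  e−x'=0.0047;  (l²−L²−(e−x')²−y'²−z²)/2L = 0.0372
  √(A²+B²)=0.3728;  θ3 = -1.5583+1.4710 ≈ -0.0873

θ₁ = -0.1741, θ₂ = 1.3964, θ₃ = -0.0873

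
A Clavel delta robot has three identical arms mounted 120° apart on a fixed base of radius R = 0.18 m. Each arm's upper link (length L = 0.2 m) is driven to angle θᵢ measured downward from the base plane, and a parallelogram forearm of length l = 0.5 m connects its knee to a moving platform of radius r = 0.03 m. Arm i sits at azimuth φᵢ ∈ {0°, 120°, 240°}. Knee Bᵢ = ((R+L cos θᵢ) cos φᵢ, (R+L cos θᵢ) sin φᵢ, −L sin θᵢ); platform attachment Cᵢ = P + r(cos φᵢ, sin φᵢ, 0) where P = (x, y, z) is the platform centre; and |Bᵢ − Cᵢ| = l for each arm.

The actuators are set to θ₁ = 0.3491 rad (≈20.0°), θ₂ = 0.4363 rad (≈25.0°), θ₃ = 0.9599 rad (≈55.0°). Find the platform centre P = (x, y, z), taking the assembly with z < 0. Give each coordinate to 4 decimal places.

S1 = (0.3379·cos0.0°, 0.3379·sin0.0°, -0.0684) = (0.3379, 0.0000, -0.0684)
S2 = (0.3313·cos120.0°, 0.3313·sin120.0°, -0.0845) = (-0.1656, 0.2869, -0.0845)
arm 3 at φ=240.0°: e+L cos θ3 = 0.2647;  S3 = (-0.1324, -0.2293, -0.1638)
eliminate P² terms by subtracting sphere 1 from 2 and 3
[-1.0071 0.5738 -0.0322]·P = -0.0020;  [-0.9406 -0.4585 -0.1908]·P = -0.0220
det = 1.0015;  x = 0.0135+-0.1241z,  y = 0.0202+-0.1617z
quadratic in z: (1.0415)z²+(0.2108)z+(-0.1397)=0, √Δ=0.7914 → z ∈ {-0.4811, 0.2787}; z = -0.4811 (taking z<0)
x = 0.0732, y = 0.0980

(0.0732, 0.0980, -0.4811)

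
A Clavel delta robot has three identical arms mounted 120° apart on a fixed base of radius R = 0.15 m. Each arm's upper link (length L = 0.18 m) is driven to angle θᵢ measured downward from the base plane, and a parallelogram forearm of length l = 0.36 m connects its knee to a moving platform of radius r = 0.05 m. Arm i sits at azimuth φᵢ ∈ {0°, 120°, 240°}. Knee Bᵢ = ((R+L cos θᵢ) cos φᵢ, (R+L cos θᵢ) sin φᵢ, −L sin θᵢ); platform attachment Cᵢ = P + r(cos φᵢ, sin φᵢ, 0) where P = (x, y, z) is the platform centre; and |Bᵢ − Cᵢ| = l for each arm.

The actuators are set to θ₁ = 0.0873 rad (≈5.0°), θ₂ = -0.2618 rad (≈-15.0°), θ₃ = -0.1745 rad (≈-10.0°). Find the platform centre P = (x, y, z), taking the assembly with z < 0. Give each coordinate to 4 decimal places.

φ1=0.0°: virtual centre (0.2793, 0.0000, -0.0157), radius l
φ2=120.0°: virtual centre (-0.1369, 0.2372, 0.0466), radius l
φ3=240.0°: virtual centre (-0.1386, -0.2401, 0.0313), radius l
|centre ₂|²−|centre ₁|² = -0.0011;  |centre ₃|²−|centre ₁|² = -0.0004
plane₁₂: -0.8325x+0.4744y+0.1246z = -0.0011
det = 0.7963;  x = 0.0009+0.1311z,  y = -0.0007+-0.0326z
into |P−centre ₁|² = l²: 1.0182z² + -0.0415z + -0.0518 = 0;  Δ = 0.2129;  z = -0.2062 or 0.2470 → z<0 root = -0.2062
x = -0.0261, y = 0.0060

(-0.0261, 0.0060, -0.2062)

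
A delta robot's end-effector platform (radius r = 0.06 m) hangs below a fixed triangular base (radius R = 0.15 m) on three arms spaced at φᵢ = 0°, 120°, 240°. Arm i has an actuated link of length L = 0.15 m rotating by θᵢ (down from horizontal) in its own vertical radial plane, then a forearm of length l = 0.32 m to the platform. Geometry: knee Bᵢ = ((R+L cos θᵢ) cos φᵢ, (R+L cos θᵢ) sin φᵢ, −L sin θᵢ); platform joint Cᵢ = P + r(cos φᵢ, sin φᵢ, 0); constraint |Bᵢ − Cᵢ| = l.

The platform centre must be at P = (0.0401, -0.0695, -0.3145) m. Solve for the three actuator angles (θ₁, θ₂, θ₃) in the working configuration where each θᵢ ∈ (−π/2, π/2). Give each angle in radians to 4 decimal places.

rotate P by −φ1: (0.0401, -0.0695, -0.3145)
  A=0.0499, B=-0.3145, C=(l²−L²−A²−y'²−z²)/(2L)=-0.0878
  √(A²+B²)=0.3184;  θ1 = -1.4134+1.8500 ≈ 0.4366
arm 2 (φ=120.0°): x'=-0.0802, y'=0.0000
  A cos θ + B sin θ = C:  0.1702·cos θ + -0.3145·sin θ = -0.1600
  γ=atan2(-0.3145,0.1702)=-1.0747;  ψ=arccos(-0.4473)=2.0346;  θ2=γ+ψ≈0.9599
arm 3 (φ=240.0°): x'=0.0401, y'=0.0695
  e−x'=0.0499;  (l²−L²−(e−x')²−y'²−z²)/2L = -0.0877
  √(A²+B²)=0.3184;  θ3 = -1.4136+1.8500 ≈ 0.4364

θ₁ = 0.4366, θ₂ = 0.9599, θ₃ = 0.4364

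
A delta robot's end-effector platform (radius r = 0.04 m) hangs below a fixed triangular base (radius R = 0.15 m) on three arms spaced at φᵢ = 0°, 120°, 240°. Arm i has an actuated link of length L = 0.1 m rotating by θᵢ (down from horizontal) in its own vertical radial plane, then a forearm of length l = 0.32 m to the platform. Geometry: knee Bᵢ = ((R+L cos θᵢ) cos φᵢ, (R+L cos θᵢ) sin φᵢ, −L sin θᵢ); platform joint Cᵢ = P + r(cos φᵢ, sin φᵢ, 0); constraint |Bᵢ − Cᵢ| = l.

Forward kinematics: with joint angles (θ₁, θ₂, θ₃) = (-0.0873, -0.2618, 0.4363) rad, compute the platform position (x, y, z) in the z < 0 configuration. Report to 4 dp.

arm 1 at φ=0.0°: e+L cos θ1 = 0.2096;  S1 = (0.2096, 0.0000, 0.0087)
S2 = (0.2066·cos120.0°, 0.2066·sin120.0°, 0.0259) = (-0.1033, 0.1789, 0.0259)
arm 3 at φ=240.0°: e+L cos θ3 = 0.2006;  S3 = (-0.1003, -0.1738, -0.0423)
subtract pairs → two planes through P
linear system: -0.6258x+0.3578y = -0.0007−0.0343z; -0.6199x+-0.3475y = -0.0020−-0.1020z
Cramer: x(z) = 0.0021-0.0559z;  y(z) = 0.0019-0.1937z
quadratic in z: (1.0406)z²+(0.0050)z+(-0.0593)=0, √Δ=0.4967 → z ∈ {-0.2411, 0.2363}; z = -0.2411 (taking z<0)
x = 0.0156, y = 0.0486

(0.0156, 0.0486, -0.2411)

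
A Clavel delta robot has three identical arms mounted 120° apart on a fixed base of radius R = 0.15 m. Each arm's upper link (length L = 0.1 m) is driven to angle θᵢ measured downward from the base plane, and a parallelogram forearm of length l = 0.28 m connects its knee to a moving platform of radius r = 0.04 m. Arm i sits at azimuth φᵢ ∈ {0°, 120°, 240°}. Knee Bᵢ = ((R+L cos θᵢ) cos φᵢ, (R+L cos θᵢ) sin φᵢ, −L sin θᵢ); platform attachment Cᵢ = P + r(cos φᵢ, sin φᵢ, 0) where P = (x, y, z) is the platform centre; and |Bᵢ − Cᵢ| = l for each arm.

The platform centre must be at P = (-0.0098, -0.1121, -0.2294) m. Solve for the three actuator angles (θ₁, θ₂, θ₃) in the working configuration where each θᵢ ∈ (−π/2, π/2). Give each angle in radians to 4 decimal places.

φ1=0.0° → target in arm frame (-0.0098, -0.1121)
  A cos θ + B sin θ = C:  0.1198·cos θ + -0.2294·sin θ = -0.0557
  √(A²+B²)=0.2588;  θ1 = -1.0895+1.7878 ≈ 0.6983
rotate P by −φ2: (-0.0922, 0.0645, -0.2294)
  A cos θ + B sin θ = C:  0.2022·cos θ + -0.2294·sin θ = -0.1463
  θ2 = atan2(B,A) + arccos(C/0.3058) = 1.2214
arm 3 (φ=240.0°): x'=0.1020, y'=0.0476
  e−x'=0.0080;  (l²−L²−(e−x')²−y'²−z²)/2L = 0.0672
  √(A²+B²)=0.2295;  θ3 = -1.5359+1.2735 ≈ -0.2624

θ₁ = 0.6983, θ₂ = 1.2214, θ₃ = -0.2624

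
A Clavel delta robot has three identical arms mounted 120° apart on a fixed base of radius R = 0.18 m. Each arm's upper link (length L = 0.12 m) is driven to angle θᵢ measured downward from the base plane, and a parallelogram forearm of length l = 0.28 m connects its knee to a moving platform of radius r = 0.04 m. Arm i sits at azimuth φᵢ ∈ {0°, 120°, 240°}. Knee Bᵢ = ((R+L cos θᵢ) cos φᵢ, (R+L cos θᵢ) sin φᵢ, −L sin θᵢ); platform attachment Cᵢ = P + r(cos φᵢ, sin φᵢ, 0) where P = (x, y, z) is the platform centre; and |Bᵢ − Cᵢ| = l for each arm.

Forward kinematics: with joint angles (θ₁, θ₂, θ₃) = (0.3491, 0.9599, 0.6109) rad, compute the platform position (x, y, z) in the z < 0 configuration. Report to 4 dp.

O1 = (0.2528·cos0.0°, 0.2528·sin0.0°, -0.0410) = (0.2528, 0.0000, -0.0410)
arm 2 at φ=120.0°: (R−r)+L cos θ2 = 0.2088;  O2 = (-0.1044, 0.1809, -0.0983)
arm 3 at φ=240.0°: (R−r)+L cos θ3 = 0.2383;  O3 = (-0.1191, -0.2064, -0.0688)
|O₂|²−|O₁|² = -0.0123;  |O₃|²−|O₁|² = -0.0041
plane₁₂: -0.7144x+0.3617y+-0.1145z = -0.0123
det = 0.5639;  x = 0.0116+-0.1195z,  y = -0.0111+0.0806z
into |P−O₁|² = l²: 1.0208z² + 0.1379z + -0.0184 = 0;  Δ = 0.0943;  z = -0.2180 or 0.0829 → z<0 root = -0.2180
x = 0.0376, y = -0.0287

(0.0376, -0.0287, -0.2180)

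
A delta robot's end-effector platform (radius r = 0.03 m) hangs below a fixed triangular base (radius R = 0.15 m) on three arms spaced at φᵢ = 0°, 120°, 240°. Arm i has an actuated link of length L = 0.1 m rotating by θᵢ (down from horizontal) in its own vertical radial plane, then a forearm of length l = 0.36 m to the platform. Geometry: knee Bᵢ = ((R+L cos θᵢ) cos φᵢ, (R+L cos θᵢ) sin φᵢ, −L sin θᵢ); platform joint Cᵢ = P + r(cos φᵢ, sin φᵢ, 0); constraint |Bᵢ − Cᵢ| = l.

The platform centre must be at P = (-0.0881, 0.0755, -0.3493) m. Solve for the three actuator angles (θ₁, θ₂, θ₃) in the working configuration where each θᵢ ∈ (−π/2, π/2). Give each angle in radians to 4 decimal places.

θ₁ = 1.2218, θ₂ = 0.0876, θ₃ = 0.8734

arm 1 (φ=0.0°): x'=-0.0881, y'=0.0755
  A=0.2081, B=-0.3493, C=(l²−L²−A²−y'²−z²)/(2L)=-0.2571
  θ1 = atan2(B,A) + arccos(C/0.4066) = 1.2218
arm 2 (φ=120.0°): x'=0.1094, y'=0.0385
  A cos θ + B sin θ = C:  0.0106·cos θ + -0.3493·sin θ = -0.0200
  γ=atan2(-0.3493,0.0106)=-1.5406;  ψ=arccos(-0.0573)=1.6282;  θ2=γ+ψ≈0.0876
φ3=240.0° → target in arm frame (-0.0213, -0.1140)
  e−x'=0.1413;  (l²−L²−(e−x')²−y'²−z²)/2L = -0.1770
  θ3 = atan2(B,A) + arccos(C/0.3768) = 0.8734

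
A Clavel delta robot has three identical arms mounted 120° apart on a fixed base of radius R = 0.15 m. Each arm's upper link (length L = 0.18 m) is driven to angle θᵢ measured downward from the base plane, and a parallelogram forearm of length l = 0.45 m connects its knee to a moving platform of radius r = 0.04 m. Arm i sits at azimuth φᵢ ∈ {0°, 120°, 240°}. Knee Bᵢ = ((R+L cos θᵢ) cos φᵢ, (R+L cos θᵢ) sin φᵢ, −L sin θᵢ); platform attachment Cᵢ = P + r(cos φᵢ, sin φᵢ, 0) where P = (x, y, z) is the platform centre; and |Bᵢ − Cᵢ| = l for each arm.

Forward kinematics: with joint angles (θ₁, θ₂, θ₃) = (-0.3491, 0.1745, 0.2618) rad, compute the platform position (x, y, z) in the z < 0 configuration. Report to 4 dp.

arm 1 at φ=0.0°: e+L cos θ1 = 0.2791;  S1 = (0.2791, 0.0000, 0.0616)
S2 = (0.2873·cos120.0°, 0.2873·sin120.0°, -0.0313) = (-0.1436, 0.2488, -0.0313)
S3 = (0.2839·cos240.0°, 0.2839·sin240.0°, -0.0466) = (-0.1419, -0.2458, -0.0466)
subtract pairs → two planes through P
[-0.8456 0.4976 -0.1856]·P = 0.0018;  [-0.8422 -0.4917 -0.2163]·P = 0.0010
det = 0.8348;  x = -0.0017+-0.2383z,  y = 0.0008+-0.0318z
sphere 1 gives Az²+Bz+C=0 with A=1.0578, B=0.0106, C=-0.1199;  B²−4AC=0.5072;  roots -0.3417, 0.3316;  negative root z = -0.3417
x = 0.0797, y = 0.0116

(0.0797, 0.0116, -0.3417)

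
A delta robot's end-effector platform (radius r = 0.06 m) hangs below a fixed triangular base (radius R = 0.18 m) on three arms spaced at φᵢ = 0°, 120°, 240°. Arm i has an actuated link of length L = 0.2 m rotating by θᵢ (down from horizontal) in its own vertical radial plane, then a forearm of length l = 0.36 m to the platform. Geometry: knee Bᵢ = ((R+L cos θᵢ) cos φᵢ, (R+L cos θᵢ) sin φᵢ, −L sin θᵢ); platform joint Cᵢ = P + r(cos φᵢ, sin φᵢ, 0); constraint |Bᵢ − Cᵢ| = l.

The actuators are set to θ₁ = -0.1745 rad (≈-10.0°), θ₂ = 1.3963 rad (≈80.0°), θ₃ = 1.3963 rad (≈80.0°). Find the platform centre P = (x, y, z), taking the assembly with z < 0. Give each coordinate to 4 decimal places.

arm 1 at φ=0.0°: (R−r)+L cos θ1 = 0.3170;  centre 1 = (0.3170, 0.0000, 0.0347)
centre 2 = (0.1547·cos120.0°, 0.1547·sin120.0°, -0.1970) = (-0.0774, 0.1340, -0.1970)
φ3=240.0°: virtual centre (-0.0774, -0.1340, -0.1970), radius l
eliminate P² terms by subtracting sphere 1 from 2 and 3
[-0.7886 0.2680 -0.4634]·P = -0.0389;  [-0.7886 -0.2680 -0.4634]·P = -0.0389
Cramer: x(z) = 0.0494-0.5876z;  y(z) = 0.0000+0.0000z
into |P−centre ₁|² = l²: 1.3452z² + 0.2450z + -0.0568 = 0;  Δ = 0.3656;  z = -0.3158 or 0.1337 → z<0 root = -0.3158
x = 0.2349, y = 0.0000

(0.2349, 0.0000, -0.3158)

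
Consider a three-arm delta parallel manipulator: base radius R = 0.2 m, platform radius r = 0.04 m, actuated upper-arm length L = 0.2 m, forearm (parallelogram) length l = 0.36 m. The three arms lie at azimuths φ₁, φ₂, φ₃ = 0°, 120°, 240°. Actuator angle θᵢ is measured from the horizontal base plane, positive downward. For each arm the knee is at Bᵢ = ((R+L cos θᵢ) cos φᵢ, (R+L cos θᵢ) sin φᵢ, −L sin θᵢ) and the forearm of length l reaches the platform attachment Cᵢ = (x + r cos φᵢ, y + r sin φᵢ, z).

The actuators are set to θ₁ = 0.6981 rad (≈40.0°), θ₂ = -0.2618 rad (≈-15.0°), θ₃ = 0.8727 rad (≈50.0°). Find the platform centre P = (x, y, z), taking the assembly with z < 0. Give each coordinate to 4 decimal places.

S1 = (0.3132·cos0.0°, 0.3132·sin0.0°, -0.1286) = (0.3132, 0.0000, -0.1286)
S2 = (0.3532·cos120.0°, 0.3532·sin120.0°, 0.0518) = (-0.1766, 0.3059, 0.0518)
φ3=240.0°: virtual centre (-0.1443, -0.2499, -0.1532), radius l
eliminate P² terms by subtracting sphere 1 from 2 and 3
[-0.9796 0.6117 0.3606]·P = 0.0128;  [-0.9150 -0.4998 -0.0493]·P = -0.0079
Cramer: x(z) = -0.0015+0.1430z;  y(z) = 0.0185-0.3605z
quadratic in z: (1.1504)z²+(0.1537)z+(-0.0137)=0, √Δ=0.2943 → z ∈ {-0.1947, 0.0611}; z = -0.1947 (taking z<0)
x = -0.0293, y = 0.0887

(-0.0293, 0.0887, -0.1947)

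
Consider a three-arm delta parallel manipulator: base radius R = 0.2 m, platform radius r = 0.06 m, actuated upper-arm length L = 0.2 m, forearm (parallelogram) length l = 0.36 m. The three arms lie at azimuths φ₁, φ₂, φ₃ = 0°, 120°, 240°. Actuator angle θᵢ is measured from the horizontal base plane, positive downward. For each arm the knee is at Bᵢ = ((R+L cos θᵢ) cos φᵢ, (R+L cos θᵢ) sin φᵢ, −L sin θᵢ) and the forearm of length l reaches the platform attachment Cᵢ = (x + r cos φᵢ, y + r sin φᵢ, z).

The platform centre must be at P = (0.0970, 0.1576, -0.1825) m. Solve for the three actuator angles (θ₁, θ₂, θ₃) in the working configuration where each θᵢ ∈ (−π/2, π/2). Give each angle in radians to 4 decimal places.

arm 1 (φ=0.0°): x'=0.0970, y'=0.1576
  A=0.0430, B=-0.1825, C=(l²−L²−A²−y'²−z²)/(2L)=0.0740
  θ1 = atan2(B,A) + arccos(C/0.1875) = -0.1744
φ2=120.0° → target in arm frame (0.0880, -0.1628)
  e−x'=0.0520;  (l²−L²−(e−x')²−y'²−z²)/2L = 0.0677
  θ2 = atan2(B,A) + arccos(C/0.1898) = -0.0872
arm 3 (φ=240.0°): x'=-0.1850, y'=0.0052
  A cos θ + B sin θ = C:  0.3250·cos θ + -0.1825·sin θ = -0.1234
  θ3 = atan2(B,A) + arccos(C/0.3727) = 1.3965

θ₁ = -0.1744, θ₂ = -0.0872, θ₃ = 1.3965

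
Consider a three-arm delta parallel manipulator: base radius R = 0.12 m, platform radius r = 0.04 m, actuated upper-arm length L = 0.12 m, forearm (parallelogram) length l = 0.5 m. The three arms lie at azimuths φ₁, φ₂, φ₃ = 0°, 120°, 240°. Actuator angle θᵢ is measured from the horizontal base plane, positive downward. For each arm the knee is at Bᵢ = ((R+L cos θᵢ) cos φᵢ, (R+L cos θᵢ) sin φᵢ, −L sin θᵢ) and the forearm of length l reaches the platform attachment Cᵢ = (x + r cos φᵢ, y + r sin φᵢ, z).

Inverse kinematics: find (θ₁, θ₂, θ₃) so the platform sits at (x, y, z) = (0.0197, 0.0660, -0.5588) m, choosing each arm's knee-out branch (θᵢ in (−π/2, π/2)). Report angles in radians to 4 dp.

φ1=0.0° → target in arm frame (0.0197, 0.0660)
  A=0.0603, B=-0.5588, C=(l²−L²−A²−y'²−z²)/(2L)=-0.3527
  √(A²+B²)=0.5620;  θ1 = -1.4633+2.2492 ≈ 0.7859
rotate P by −φ2: (0.0473, -0.0501, -0.5588)
  A cos θ + B sin θ = C:  0.0327·cos θ + -0.5588·sin θ = -0.3343
  √(A²+B²)=0.5598;  θ2 = -1.5124+2.2108 ≈ 0.6985
φ3=240.0° → target in arm frame (-0.0670, -0.0159)
  A=0.1470, B=-0.5588, C=(l²−L²−A²−y'²−z²)/(2L)=-0.4105
  √(A²+B²)=0.5778;  θ3 = -1.3135+2.3609 ≈ 1.0474

θ₁ = 0.7859, θ₂ = 0.6985, θ₃ = 1.0474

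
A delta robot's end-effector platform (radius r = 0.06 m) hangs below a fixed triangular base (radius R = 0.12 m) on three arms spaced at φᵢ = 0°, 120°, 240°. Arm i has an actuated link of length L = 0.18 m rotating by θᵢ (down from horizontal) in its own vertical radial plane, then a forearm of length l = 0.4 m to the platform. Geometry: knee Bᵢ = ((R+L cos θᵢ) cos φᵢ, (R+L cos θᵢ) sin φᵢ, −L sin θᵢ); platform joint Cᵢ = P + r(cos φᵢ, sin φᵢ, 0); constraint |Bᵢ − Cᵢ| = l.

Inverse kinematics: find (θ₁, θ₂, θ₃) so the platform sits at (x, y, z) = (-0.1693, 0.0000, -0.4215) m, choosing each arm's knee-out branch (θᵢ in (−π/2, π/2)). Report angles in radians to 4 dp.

φ1=0.0° → target in arm frame (-0.1693, 0.0000)
  e−x'=0.2293;  (l²−L²−(e−x')²−y'²−z²)/2L = -0.2851
  √(A²+B²)=0.4798;  θ1 = -1.0726+2.2071 ≈ 1.1345
rotate P by −φ2: (0.0846, 0.1466, -0.4215)
  e−x'=-0.0246;  (l²−L²−(e−x')²−y'²−z²)/2L = -0.2005
  θ2 = atan2(B,A) + arccos(C/0.4222) = 0.4363
φ3=240.0° → target in arm frame (0.0847, -0.1466)
  A cos θ + B sin θ = C:  -0.0247·cos θ + -0.4215·sin θ = -0.2005
  √(A²+B²)=0.4222;  θ3 = -1.6292+2.0655 ≈ 0.4363

θ₁ = 1.1345, θ₂ = 0.4363, θ₃ = 0.4363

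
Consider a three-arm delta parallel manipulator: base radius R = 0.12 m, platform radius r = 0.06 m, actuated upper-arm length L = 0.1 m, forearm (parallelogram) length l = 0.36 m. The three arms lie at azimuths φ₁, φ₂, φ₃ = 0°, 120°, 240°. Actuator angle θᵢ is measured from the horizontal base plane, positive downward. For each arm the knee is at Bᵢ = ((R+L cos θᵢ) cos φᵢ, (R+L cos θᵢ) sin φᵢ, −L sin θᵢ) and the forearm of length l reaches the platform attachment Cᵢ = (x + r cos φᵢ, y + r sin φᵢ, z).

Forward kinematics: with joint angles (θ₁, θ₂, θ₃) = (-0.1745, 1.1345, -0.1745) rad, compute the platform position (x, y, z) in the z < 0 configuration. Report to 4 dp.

arm 1 at φ=0.0°: ρ1 = 0.1585;  O1 = (0.1585, 0.0000, 0.0174)
arm 2 at φ=120.0°: ρ2 = 0.1023;  O2 = (-0.0511, 0.0886, -0.0906)
O3 = (0.1585·cos240.0°, 0.1585·sin240.0°, 0.0174) = (-0.0792, -0.1372, 0.0174)
subtract pairs → two planes through P
[-0.4192 0.1771 -0.2160]·P = -0.0067;  [-0.4754 -0.2745 0.0000]·P = 0.0000
det = 0.1993;  x = 0.0093+-0.2975z,  y = -0.0161+0.5153z
sphere 1 gives Az²+Bz+C=0 with A=1.3540, B=0.0375, C=-0.1068;  B²−4AC=0.5798;  roots -0.2950, 0.2673;  negative root z = -0.2950
x = 0.0971, y = -0.1681

(0.0971, -0.1681, -0.2950)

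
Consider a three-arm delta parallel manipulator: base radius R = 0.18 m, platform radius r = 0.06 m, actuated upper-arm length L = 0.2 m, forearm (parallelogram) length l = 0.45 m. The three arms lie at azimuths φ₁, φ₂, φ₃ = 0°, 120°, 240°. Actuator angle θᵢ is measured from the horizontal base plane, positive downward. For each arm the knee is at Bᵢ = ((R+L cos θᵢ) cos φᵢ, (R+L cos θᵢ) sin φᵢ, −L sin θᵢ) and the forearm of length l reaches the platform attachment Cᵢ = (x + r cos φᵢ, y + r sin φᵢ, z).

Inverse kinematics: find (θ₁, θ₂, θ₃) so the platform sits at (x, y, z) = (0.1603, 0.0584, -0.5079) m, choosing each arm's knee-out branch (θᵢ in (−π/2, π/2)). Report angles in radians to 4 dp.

θ₁ = 0.4365, θ₂ = 1.0475, θ₃ = 1.3094

arm 1 (φ=0.0°): x'=0.1603, y'=0.0584
  A cos θ + B sin θ = C:  -0.0403·cos θ + -0.5079·sin θ = -0.2512
  θ1 = atan2(B,A) + arccos(C/0.5095) = 0.4365
arm 2 (φ=120.0°): x'=-0.0296, y'=-0.1680
  A cos θ + B sin θ = C:  0.1496·cos θ + -0.5079·sin θ = -0.3652
  √(A²+B²)=0.5295;  θ2 = -1.2844+2.3319 ≈ 1.0475
rotate P by −φ3: (-0.1307, 0.1096, -0.5079)
  e−x'=0.2507;  (l²−L²−(e−x')²−y'²−z²)/2L = -0.4259
  √(A²+B²)=0.5664;  θ3 = -1.1122+2.4217 ≈ 1.3094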